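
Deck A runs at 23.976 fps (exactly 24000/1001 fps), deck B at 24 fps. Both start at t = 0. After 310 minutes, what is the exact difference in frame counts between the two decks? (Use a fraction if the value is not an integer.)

310 min = 18600 s.
A emits 24000/1001 × 18600 = 446400000/1001 frames; B emits 24 × 18600 = 446400.
Difference = 446400/1001 frames (≈ 445.9540); B is ahead of A.

446400/1001 frames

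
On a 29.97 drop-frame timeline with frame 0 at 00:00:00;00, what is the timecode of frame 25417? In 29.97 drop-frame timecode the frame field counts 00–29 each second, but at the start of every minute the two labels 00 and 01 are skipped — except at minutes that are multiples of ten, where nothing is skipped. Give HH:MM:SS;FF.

00:14:08;03

Each 10-minute DF block holds 10 × 60 × 30 − 9 × 2 = 17982 frames. 25417 ÷ 17982 → 1 full block, remainder 7435.
Within the partial block the first minute is 1800 frames and each further minute 1798, so 4 further minute boundaries passed. Total skipped labels = 18 × 1 + 2 × 4 = 26.
Non-drop label index = 25417 + 26 = 25443; at 30 labels/s that is 00:14:08:03, i.e. DF 00:14:08;03.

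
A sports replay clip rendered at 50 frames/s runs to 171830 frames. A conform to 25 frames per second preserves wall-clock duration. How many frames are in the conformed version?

85915 frames

Target frames = source frames × (target rate / source rate) = 171830 × (25)/(50) = 171830 × 1/2 = 85915.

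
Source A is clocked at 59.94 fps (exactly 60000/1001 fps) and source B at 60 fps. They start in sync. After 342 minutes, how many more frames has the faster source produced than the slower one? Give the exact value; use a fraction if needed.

342 min = 20520 s.
A emits 60000/1001 × 20520 = 1231200000/1001 frames; B emits 60 × 20520 = 1231200.
Difference = 1231200/1001 frames (≈ 1229.9700); B is ahead of A.

1231200/1001 frames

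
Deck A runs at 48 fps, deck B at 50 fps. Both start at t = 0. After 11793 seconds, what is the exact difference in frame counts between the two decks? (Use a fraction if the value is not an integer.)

A emits 48 × 11793 = 566064 frames; B emits 50 × 11793 = 589650.
Difference = 23586 frames; B is ahead of A.

23586 frames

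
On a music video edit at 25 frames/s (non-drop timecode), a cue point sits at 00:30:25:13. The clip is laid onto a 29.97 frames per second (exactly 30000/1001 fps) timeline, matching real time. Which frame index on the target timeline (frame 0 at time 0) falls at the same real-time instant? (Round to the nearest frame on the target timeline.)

Source frame index: (0×3600 + 30×60 + 25) × 25 + 13 = 45638.
Real time: 45638 / (25) = 45638/25 s.
Target frame: (45638/25) × (30000/1001) = 54765600/1001 ≈ 54710.889 → 54711.

frame 54711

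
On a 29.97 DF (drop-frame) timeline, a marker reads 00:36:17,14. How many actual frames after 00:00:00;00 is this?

65258

Complete 10-minute blocks: 3, each 17982 frames → 53946.
Remaining 6 whole minutes in the current block: 1800 + 5 × 1798 = 10790 frames.
Within the current minute: 17 × 30 + 14 − 2 = 522 (labels ;00/;01 skipped at this minute). Total = 53946 + 10790 + 522 = 65258.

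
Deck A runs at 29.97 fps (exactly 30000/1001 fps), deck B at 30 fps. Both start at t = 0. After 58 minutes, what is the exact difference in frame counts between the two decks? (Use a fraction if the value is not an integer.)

58 min = 3480 s.
A emits 30000/1001 × 3480 = 104400000/1001 frames; B emits 30 × 3480 = 104400.
Difference = 104400/1001 frames (≈ 104.2957); B is ahead of A.

104400/1001 frames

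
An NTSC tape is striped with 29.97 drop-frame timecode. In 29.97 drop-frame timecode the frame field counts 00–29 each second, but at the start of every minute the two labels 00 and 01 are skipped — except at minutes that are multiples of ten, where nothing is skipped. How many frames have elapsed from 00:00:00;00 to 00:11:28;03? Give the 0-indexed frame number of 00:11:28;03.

As if non-drop at 30 labels/s: (0 × 3600 + 11 × 60 + 28) × 30 + 3 = 20643.
Minute boundaries passed: 11; those not divisible by 10: 11 − 1 = 10; dropped labels = 2 × 10 = 20.
Actual frame index = 20643 − 20 = 20623.

20623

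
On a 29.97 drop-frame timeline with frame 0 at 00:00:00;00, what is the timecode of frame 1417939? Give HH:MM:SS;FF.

13:08:31;29

Ten DF minutes hold 17982 frames, so frame 1417939 lies in block 78 (frames 1402596–1420577) with 15343 frames into that block.
The block's first minute is 1800 frames and the rest 1798 each; 15343 frames reaches minute 8, so 78 × 18 + 8 × 2 = 1420 labels have been skipped so far.
Adding those back, label number 1417939 + 1420 = 1419359 at 30 labels/s is 47311 s + 29 f = 13 h 8 min 31 s frame 29, i.e. 13:08:31;29.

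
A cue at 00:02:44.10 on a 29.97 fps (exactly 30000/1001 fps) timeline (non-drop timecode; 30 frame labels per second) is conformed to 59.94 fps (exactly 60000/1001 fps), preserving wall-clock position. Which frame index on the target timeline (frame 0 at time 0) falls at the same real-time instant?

frame 9860

Source frame index: (0×3600 + 2×60 + 44) × 30 + 10 = 4930.
Real time: 4930 / (30000/1001) = 493493/3000 s.
Target frame: (493493/3000) × (60000/1001) = 9860.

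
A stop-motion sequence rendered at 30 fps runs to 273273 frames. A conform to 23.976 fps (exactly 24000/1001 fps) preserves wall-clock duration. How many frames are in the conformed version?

Target frames = source frames × (target rate / source rate) = 273273 × (24000/1001)/(30) = 273273 × 800/1001 = 218400.

218400 frames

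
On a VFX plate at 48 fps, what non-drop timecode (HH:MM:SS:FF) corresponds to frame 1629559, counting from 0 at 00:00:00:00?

1629559 ÷ 48 = 33949 full seconds, remainder 7 frames.
33949 s = 9 h 25 min 49 s.
Timecode: 09:25:49:07.

09:25:49:07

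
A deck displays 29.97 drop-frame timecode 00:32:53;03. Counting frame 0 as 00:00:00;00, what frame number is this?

As if non-drop at 30 labels/s: (0 × 3600 + 32 × 60 + 53) × 30 + 3 = 59193.
Minute boundaries passed: 32; those not divisible by 10: 32 − 3 = 29; dropped labels = 2 × 29 = 58.
Actual frame index = 59193 − 58 = 59135.

59135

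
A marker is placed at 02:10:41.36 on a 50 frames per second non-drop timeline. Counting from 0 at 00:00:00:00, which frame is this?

Total seconds to the label: (2 × 3600 + 10 × 60 + 41) = 7841.
Frame index = 7841 × 50 + 36 = 392086.

frame 392086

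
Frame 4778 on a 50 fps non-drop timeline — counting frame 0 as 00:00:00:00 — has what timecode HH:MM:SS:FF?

00:01:35:28

4778 ÷ 50 = 95 full seconds, remainder 28 frames.
95 s = 0 h 1 min 35 s.
Timecode: 00:01:35:28.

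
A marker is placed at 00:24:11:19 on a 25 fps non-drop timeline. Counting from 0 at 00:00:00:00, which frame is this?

Total seconds to the label: (0 × 3600 + 24 × 60 + 11) = 1451.
Frame index = 1451 × 25 + 19 = 36294.

36294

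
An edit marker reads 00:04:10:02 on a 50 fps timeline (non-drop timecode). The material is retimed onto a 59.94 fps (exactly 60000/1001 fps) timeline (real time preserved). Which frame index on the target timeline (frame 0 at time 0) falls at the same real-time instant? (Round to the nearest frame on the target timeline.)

frame 14987

Source frame index: (0×3600 + 4×60 + 10) × 50 + 2 = 12502.
Real time: 12502 / (50) = 6251/25 s.
Target frame: (6251/25) × (60000/1001) = 2143200/143 ≈ 14987.413 → 14987.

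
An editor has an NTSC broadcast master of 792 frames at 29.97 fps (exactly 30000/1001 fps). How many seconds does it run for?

Running time = 792 / (30000/1001) = 26.4264 s.

26.4264 seconds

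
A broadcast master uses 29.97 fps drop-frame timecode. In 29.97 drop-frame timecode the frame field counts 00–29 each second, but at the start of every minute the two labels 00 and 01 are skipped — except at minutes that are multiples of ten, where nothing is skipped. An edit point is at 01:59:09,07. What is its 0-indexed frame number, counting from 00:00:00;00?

As if non-drop at 30 labels/s: (1 × 3600 + 59 × 60 + 9) × 30 + 7 = 214477.
Minute boundaries passed: 119; those not divisible by 10: 119 − 11 = 108; dropped labels = 2 × 108 = 216.
Actual frame index = 214477 − 216 = 214261.

214261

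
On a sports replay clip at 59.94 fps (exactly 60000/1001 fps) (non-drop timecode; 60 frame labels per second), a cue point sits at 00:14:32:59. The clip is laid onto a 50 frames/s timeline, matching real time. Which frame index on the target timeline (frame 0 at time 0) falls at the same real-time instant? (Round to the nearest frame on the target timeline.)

Source frame index: (0×3600 + 14×60 + 32) × 60 + 59 = 52379.
Real time: 52379 / (60000/1001) = 52431379/60000 s.
Target frame: (52431379/60000) × (50) = 52431379/1200 ≈ 43692.816 → 43693.

frame 43693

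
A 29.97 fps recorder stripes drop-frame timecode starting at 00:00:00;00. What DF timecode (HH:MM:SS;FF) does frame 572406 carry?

Each 10-minute DF block holds 10 × 60 × 30 − 9 × 2 = 17982 frames. 572406 ÷ 17982 → 31 full blocks, remainder 14964.
Within the partial block the first minute is 1800 frames and each further minute 1798, so 8 further minute boundaries passed. Total skipped labels = 18 × 31 + 2 × 8 = 574.
Non-drop label index = 572406 + 574 = 572980; at 30 labels/s that is 05:18:19:10, i.e. DF 05:18:19;10.

05:18:19;10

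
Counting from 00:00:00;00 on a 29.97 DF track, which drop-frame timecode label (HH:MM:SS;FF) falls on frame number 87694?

Each 10-minute DF block holds 10 × 60 × 30 − 9 × 2 = 17982 frames. 87694 ÷ 17982 → 4 full blocks, remainder 15766.
Within the partial block the first minute is 1800 frames and each further minute 1798, so 8 further minute boundaries passed. Total skipped labels = 18 × 4 + 2 × 8 = 88.
Non-drop label index = 87694 + 88 = 87782; at 30 labels/s that is 00:48:46:02, i.e. DF 00:48:46;02.

00:48:46;02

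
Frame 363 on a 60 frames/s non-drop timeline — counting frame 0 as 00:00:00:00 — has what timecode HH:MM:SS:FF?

363 ÷ 60 = 6 full seconds, remainder 3 frames.
6 s = 0 h 0 min 6 s.
Timecode: 00:00:06:03.

00:00:06:03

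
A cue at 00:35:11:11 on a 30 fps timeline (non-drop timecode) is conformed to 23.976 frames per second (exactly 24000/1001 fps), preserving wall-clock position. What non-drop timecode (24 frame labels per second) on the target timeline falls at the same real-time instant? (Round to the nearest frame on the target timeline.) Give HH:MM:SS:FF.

Source frame index: (0×3600 + 35×60 + 11) × 30 + 11 = 63341.
Real time: 63341 / (30) = 63341/30 s.
Target frame: (63341/30) × (24000/1001) = 50672800/1001 ≈ 50622.178 → 50622.
At 24 labels/s: frame 50622 → 00:35:09:06.

00:35:09:06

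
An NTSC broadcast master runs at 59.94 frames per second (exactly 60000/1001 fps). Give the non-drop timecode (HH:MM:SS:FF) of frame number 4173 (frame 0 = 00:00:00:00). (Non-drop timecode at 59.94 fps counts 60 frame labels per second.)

00:01:09:33

4173 ÷ 60 = 69 full seconds, remainder 33 frames.
69 s = 0 h 1 min 9 s.
Timecode: 00:01:09:33.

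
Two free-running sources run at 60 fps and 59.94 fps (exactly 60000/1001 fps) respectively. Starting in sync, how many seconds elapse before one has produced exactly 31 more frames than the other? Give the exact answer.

The gap grows by |60000/1001 − 60| = 60/1001 frames per second.
Time for a 31-frame gap: 31 ÷ (60/1001) = 31031/60 s.

31031/60 seconds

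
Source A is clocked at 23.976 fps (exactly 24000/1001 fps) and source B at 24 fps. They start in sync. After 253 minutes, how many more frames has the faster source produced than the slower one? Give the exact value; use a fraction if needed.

33120/91 frames

253 min = 15180 s.
A emits 24000/1001 × 15180 = 33120000/91 frames; B emits 24 × 15180 = 364320.
Difference = 33120/91 frames (≈ 363.9560); B is ahead of A.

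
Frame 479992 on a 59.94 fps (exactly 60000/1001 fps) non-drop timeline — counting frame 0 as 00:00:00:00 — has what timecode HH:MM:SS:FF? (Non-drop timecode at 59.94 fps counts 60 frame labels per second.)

479992 ÷ 60 = 7999 full seconds, remainder 52 frames.
7999 s = 2 h 13 min 19 s.
Timecode: 02:13:19:52.

02:13:19:52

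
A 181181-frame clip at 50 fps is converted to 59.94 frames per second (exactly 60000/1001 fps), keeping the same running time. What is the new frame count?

217200 frames

Target frames = source frames × (target rate / source rate) = 181181 × (60000/1001)/(50) = 181181 × 1200/1001 = 217200.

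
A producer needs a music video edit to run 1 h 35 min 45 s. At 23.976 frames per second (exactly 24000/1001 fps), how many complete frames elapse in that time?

1 h 35 min 45 s = 5745 s.
Frames = 5745 × 24000/1001 = 137880000/1001 ≈ 137742.2577.
Complete frames: 137742.

137742 frames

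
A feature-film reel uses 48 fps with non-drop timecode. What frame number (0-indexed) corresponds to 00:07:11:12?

frame 20700

Total seconds to the label: (0 × 3600 + 7 × 60 + 11) = 431.
Frame index = 431 × 48 + 12 = 20700.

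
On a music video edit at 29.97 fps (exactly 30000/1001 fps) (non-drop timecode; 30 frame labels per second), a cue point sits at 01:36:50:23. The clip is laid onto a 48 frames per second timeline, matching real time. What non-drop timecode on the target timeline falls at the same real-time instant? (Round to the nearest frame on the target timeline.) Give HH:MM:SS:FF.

Source frame index: (1×3600 + 36×60 + 50) × 30 + 23 = 174323.
Real time: 174323 / (30000/1001) = 174497323/30000 s.
Target frame: (174497323/30000) × (48) = 174497323/625 ≈ 279195.717 → 279196.
At 48 labels/s: frame 279196 → 01:36:56:28.

01:36:56:28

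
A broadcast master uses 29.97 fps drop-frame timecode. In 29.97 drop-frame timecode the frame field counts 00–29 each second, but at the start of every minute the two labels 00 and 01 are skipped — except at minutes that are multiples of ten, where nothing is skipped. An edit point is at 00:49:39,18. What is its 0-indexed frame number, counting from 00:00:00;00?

Complete 10-minute blocks: 4, each 17982 frames → 71928.
Remaining 9 whole minutes in the current block: 1800 + 8 × 1798 = 16184 frames.
Within the current minute: 39 × 30 + 18 − 2 = 1186 (labels ;00/;01 skipped at this minute). Total = 71928 + 16184 + 1186 = 89298.

89298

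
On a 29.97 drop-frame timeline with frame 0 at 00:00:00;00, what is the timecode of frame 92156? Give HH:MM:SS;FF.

Ten DF minutes hold 17982 frames, so frame 92156 lies in block 5 (frames 89910–107891) with 2246 frames into that block.
The block's first minute is 1800 frames and the rest 1798 each; 2246 frames reaches minute 1, so 5 × 18 + 1 × 2 = 92 labels have been skipped so far.
Adding those back, label number 92156 + 92 = 92248 at 30 labels/s is 3074 s + 28 f = 0 h 51 min 14 s frame 28, i.e. 00:51:14;28.

00:51:14;28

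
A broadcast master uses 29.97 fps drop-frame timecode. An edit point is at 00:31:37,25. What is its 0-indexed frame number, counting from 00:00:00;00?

56879

Complete 10-minute blocks: 3, each 17982 frames → 53946.
Remaining 1 whole minute in the current block: 1800 + 0 × 1798 = 1800 frames.
Within the current minute: 37 × 30 + 25 − 2 = 1133 (labels ;00/;01 skipped at this minute). Total = 53946 + 1800 + 1133 = 56879.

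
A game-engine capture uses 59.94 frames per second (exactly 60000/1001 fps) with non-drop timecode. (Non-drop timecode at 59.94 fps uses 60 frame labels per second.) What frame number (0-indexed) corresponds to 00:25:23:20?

Total seconds to the label: (0 × 3600 + 25 × 60 + 23) = 1523.
Frame index = 1523 × 60 + 20 = 91400.

91400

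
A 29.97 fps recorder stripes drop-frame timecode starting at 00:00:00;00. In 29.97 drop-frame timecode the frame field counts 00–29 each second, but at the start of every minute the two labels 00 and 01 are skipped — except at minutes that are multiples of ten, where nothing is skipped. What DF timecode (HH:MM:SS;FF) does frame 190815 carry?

Ten DF minutes hold 17982 frames, so frame 190815 lies in block 10 (frames 179820–197801) with 10995 frames into that block.
The block's first minute is 1800 frames and the rest 1798 each; 10995 frames reaches minute 6, so 10 × 18 + 6 × 2 = 192 labels have been skipped so far.
Adding those back, label number 190815 + 192 = 191007 at 30 labels/s is 6366 s + 27 f = 1 h 46 min 6 s frame 27, i.e. 01:46:06;27.

01:46:06;27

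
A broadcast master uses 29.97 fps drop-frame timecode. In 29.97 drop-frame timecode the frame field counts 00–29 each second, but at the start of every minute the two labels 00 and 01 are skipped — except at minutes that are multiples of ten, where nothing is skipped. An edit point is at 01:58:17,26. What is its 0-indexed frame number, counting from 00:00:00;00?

212722

Complete 10-minute blocks: 11, each 17982 frames → 197802.
Remaining 8 whole minutes in the current block: 1800 + 7 × 1798 = 14386 frames.
Within the current minute: 17 × 30 + 26 − 2 = 534 (labels ;00/;01 skipped at this minute). Total = 197802 + 14386 + 534 = 212722.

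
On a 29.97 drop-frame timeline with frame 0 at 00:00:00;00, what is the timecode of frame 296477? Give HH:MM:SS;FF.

02:44:52;13

Ten DF minutes hold 17982 frames, so frame 296477 lies in block 16 (frames 287712–305693) with 8765 frames into that block.
The block's first minute is 1800 frames and the rest 1798 each; 8765 frames reaches minute 4, so 16 × 18 + 4 × 2 = 296 labels have been skipped so far.
Adding those back, label number 296477 + 296 = 296773 at 30 labels/s is 9892 s + 13 f = 2 h 44 min 52 s frame 13, i.e. 02:44:52;13.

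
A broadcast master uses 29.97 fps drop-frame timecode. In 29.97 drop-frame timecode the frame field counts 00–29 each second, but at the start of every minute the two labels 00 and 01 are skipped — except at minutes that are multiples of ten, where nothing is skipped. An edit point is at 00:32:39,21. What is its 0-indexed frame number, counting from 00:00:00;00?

As if non-drop at 30 labels/s: (0 × 3600 + 32 × 60 + 39) × 30 + 21 = 58791.
Minute boundaries passed: 32; those not divisible by 10: 32 − 3 = 29; dropped labels = 2 × 29 = 58.
Actual frame index = 58791 − 58 = 58733.

58733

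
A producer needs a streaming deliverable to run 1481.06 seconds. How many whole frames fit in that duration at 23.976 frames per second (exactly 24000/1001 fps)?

35509 frames

Frames = 1481.06 × 24000/1001 = 5077920/143 ≈ 35509.9301.
Complete frames: 35509.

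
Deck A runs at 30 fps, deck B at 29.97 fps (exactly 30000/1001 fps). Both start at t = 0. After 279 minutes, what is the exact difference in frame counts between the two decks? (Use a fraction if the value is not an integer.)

279 min = 16740 s.
A emits 30 × 16740 = 502200 frames; B emits 30000/1001 × 16740 = 502200000/1001.
Difference = 502200/1001 frames (≈ 501.6983); B is behind A.

502200/1001 frames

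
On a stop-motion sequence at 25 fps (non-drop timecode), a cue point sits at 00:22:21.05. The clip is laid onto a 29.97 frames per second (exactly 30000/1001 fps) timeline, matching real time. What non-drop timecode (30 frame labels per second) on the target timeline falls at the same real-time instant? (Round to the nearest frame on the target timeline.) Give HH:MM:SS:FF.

Source frame index: (0×3600 + 22×60 + 21) × 25 + 5 = 33530.
Real time: 33530 / (25) = 6706/5 s.
Target frame: (6706/5) × (30000/1001) = 5748000/143 ≈ 40195.804 → 40196.
At 30 labels/s: frame 40196 → 00:22:19:26.

00:22:19:26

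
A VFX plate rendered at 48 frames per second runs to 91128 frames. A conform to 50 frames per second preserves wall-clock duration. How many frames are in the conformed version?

Target frames = source frames × (target rate / source rate) = 91128 × (50)/(48) = 91128 × 25/24 = 94925.

94925 frames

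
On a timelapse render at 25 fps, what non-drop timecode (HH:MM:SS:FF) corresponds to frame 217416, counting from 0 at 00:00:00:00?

217416 ÷ 25 = 8696 full seconds, remainder 16 frames.
8696 s = 2 h 24 min 56 s.
Timecode: 02:24:56:16.

02:24:56:16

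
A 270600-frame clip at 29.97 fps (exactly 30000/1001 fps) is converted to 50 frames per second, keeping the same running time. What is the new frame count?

451451 frames

Target frames = source frames × (target rate / source rate) = 270600 × (50)/(30000/1001) = 270600 × 1001/600 = 451451.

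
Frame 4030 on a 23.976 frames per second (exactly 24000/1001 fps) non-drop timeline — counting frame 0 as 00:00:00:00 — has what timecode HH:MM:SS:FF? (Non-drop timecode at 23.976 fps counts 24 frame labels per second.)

4030 ÷ 24 = 167 full seconds, remainder 22 frames.
167 s = 0 h 2 min 47 s.
Timecode: 00:02:47:22.

00:02:47:22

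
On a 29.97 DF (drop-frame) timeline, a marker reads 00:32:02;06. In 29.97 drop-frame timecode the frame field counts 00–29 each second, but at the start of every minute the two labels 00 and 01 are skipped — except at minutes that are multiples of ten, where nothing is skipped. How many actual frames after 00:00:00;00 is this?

57608

As if non-drop at 30 labels/s: (0 × 3600 + 32 × 60 + 2) × 30 + 6 = 57666.
Minute boundaries passed: 32; those not divisible by 10: 32 − 3 = 29; dropped labels = 2 × 29 = 58.
Actual frame index = 57666 − 58 = 57608.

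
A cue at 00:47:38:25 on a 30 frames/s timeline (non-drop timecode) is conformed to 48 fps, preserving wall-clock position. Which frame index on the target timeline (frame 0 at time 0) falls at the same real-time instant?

frame 137224

Source frame index: (0×3600 + 47×60 + 38) × 30 + 25 = 85765.
Real time: 85765 / (30) = 17153/6 s.
Target frame: (17153/6) × (48) = 137224.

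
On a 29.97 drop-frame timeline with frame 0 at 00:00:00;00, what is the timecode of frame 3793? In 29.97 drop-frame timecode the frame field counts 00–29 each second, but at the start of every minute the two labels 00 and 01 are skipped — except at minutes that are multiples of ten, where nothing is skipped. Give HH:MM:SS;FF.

Ten DF minutes hold 17982 frames, so frame 3793 lies in block 0 (frames 0–17981) with 3793 frames into that block.
The block's first minute is 1800 frames and the rest 1798 each; 3793 frames reaches minute 2, so 0 × 18 + 2 × 2 = 4 labels have been skipped so far.
Adding those back, label number 3793 + 4 = 3797 at 30 labels/s is 126 s + 17 f = 0 h 2 min 6 s frame 17, i.e. 00:02:06;17.

00:02:06;17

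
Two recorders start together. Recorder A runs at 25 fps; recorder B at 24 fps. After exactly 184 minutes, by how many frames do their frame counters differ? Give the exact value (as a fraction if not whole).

11040 frames

184 min = 11040 s.
A emits 25 × 11040 = 276000 frames; B emits 24 × 11040 = 264960.
Difference = 11040 frames; B is behind A.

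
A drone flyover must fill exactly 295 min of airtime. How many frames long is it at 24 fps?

424800 frames

295 min = 17700 s.
Frames = 17700 × 24 = 424800.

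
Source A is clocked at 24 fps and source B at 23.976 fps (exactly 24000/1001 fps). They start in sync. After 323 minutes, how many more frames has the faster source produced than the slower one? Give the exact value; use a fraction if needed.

465120/1001 frames

323 min = 19380 s.
A emits 24 × 19380 = 465120 frames; B emits 24000/1001 × 19380 = 465120000/1001.
Difference = 465120/1001 frames (≈ 464.6553); B is behind A.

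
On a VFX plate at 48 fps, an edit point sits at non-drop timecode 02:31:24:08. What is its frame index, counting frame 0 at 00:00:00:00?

Total seconds to the label: (2 × 3600 + 31 × 60 + 24) = 9084.
Frame index = 9084 × 48 + 8 = 436040.

436040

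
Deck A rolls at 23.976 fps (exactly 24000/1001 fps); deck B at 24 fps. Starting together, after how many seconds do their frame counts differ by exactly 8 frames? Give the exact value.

1001/3 seconds

The gap grows by |24 − 24000/1001| = 24/1001 frames per second.
Time for a 8-frame gap: 8 ÷ (24/1001) = 1001/3 s.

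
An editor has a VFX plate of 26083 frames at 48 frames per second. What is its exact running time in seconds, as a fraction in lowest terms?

Running time = 26083 ÷ (48) = 26083 × 1/48 = 26083/48 s.

26083/48 seconds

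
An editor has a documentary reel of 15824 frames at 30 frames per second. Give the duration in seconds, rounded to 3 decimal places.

527.467 seconds

Running time = 15824 × 1/30 = 7912/15 s ≈ 527.467 s.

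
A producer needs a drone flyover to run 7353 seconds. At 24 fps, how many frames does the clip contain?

Frames = 7353 × 24 = 176472.

176472 frames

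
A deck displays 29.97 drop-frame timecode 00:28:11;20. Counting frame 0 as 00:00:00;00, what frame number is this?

As if non-drop at 30 labels/s: (0 × 3600 + 28 × 60 + 11) × 30 + 20 = 50750.
Minute boundaries passed: 28; those not divisible by 10: 28 − 2 = 26; dropped labels = 2 × 26 = 52.
Actual frame index = 50750 − 52 = 50698.

50698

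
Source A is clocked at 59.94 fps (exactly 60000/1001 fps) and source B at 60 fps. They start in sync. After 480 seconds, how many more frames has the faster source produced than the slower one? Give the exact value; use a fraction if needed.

28800/1001 frames

A emits 60000/1001 × 480 = 28800000/1001 frames; B emits 60 × 480 = 28800.
Difference = 28800/1001 frames (≈ 28.7712); B is ahead of A.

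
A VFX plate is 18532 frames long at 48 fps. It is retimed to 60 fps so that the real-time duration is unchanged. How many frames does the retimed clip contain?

Target frames = source frames × (target rate / source rate) = 18532 × (60)/(48) = 18532 × 5/4 = 23165.

23165 frames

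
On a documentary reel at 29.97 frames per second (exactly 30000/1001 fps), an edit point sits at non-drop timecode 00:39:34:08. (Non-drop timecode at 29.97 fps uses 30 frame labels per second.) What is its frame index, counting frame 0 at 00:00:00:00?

Total seconds to the label: (0 × 3600 + 39 × 60 + 34) = 2374.
Frame index = 2374 × 30 + 8 = 71228.

71228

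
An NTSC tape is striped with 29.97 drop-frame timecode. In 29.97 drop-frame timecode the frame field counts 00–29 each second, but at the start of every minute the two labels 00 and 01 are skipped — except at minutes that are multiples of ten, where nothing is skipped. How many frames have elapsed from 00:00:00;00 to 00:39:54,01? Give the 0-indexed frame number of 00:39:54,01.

71749

As if non-drop at 30 labels/s: (0 × 3600 + 39 × 60 + 54) × 30 + 1 = 71821.
Minute boundaries passed: 39; those not divisible by 10: 39 − 3 = 36; dropped labels = 2 × 36 = 72.
Actual frame index = 71821 − 72 = 71749.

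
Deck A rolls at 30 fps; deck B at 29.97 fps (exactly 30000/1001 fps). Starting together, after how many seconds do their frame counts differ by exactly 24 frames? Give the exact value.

The gap grows by |30000/1001 − 30| = 30/1001 frames per second.
Time for a 24-frame gap: 24 ÷ (30/1001) = 800.8 s.

800.8 seconds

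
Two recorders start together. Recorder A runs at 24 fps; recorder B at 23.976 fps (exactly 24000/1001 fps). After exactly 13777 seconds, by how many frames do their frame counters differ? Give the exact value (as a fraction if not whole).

A emits 24 × 13777 = 330648 frames; B emits 24000/1001 × 13777 = 330648000/1001.
Difference = 330648/1001 frames (≈ 330.3177); B is behind A.

330648/1001 frames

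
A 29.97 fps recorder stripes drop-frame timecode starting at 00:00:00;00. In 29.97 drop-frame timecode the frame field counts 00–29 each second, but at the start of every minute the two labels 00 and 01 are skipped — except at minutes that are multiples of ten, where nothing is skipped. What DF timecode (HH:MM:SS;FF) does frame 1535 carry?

Ten DF minutes hold 17982 frames, so frame 1535 lies in block 0 (frames 0–17981) with 1535 frames into that block.
The block's first minute is 1800 frames and the rest 1798 each; 1535 frames reaches minute 0, so 0 × 18 + 0 × 2 = 0 labels have been skipped so far.
Adding those back, label number 1535 + 0 = 1535 at 30 labels/s is 51 s + 5 f = 0 h 0 min 51 s frame 5, i.e. 00:00:51;05.

00:00:51;05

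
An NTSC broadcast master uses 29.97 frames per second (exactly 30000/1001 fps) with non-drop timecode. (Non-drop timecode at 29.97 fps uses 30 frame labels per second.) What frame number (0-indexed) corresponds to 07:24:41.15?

Total seconds to the label: (7 × 3600 + 24 × 60 + 41) = 26681.
Frame index = 26681 × 30 + 15 = 800445.

800445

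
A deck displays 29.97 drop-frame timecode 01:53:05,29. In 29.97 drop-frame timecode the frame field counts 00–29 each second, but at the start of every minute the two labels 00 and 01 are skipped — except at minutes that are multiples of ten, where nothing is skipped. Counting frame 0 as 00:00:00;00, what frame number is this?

203375

Complete 10-minute blocks: 11, each 17982 frames → 197802.
Remaining 3 whole minutes in the current block: 1800 + 2 × 1798 = 5396 frames.
Within the current minute: 5 × 30 + 29 − 2 = 177 (labels ;00/;01 skipped at this minute). Total = 197802 + 5396 + 177 = 203375.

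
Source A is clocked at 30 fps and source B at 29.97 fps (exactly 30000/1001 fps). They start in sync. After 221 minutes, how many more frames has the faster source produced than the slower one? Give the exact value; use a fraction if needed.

30600/77 frames

221 min = 13260 s.
A emits 30 × 13260 = 397800 frames; B emits 30000/1001 × 13260 = 30600000/77.
Difference = 30600/77 frames (≈ 397.4026); B is behind A.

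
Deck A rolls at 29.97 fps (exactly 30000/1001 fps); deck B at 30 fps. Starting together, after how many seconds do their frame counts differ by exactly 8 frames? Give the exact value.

4004/15 seconds

The gap grows by |30 − 30000/1001| = 30/1001 frames per second.
Time for a 8-frame gap: 8 ÷ (30/1001) = 4004/15 s.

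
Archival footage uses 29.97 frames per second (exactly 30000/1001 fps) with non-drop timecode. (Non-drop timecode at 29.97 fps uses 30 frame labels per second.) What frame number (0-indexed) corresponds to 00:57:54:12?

104232

Total seconds to the label: (0 × 3600 + 57 × 60 + 54) = 3474.
Frame index = 3474 × 30 + 12 = 104232.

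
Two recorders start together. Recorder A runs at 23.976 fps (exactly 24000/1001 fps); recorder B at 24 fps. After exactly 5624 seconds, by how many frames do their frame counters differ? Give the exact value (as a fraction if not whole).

134976/1001 frames

A emits 24000/1001 × 5624 = 134976000/1001 frames; B emits 24 × 5624 = 134976.
Difference = 134976/1001 frames (≈ 134.8412); B is ahead of A.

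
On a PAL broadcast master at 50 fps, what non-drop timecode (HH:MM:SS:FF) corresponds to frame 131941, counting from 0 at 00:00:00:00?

131941 ÷ 50 = 2638 full seconds, remainder 41 frames.
2638 s = 0 h 43 min 58 s.
Timecode: 00:43:58:41.

00:43:58:41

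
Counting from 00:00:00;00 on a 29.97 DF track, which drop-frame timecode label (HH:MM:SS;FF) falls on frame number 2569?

00:01:25;21

Each 10-minute DF block holds 10 × 60 × 30 − 9 × 2 = 17982 frames. 2569 ÷ 17982 → 0 full blocks, remainder 2569.
Within the partial block the first minute is 1800 frames and each further minute 1798, so 1 further minute boundary passed. Total skipped labels = 18 × 0 + 2 × 1 = 2.
Non-drop label index = 2569 + 2 = 2571; at 30 labels/s that is 00:01:25:21, i.e. DF 00:01:25;21.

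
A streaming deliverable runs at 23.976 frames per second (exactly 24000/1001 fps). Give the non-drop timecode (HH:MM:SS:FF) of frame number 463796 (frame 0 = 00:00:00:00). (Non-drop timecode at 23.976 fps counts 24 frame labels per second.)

05:22:04:20

463796 ÷ 24 = 19324 full seconds, remainder 20 frames.
19324 s = 5 h 22 min 4 s.
Timecode: 05:22:04:20.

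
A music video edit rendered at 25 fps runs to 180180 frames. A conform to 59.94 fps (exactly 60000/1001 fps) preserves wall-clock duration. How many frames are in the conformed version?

432000 frames

Target frames = source frames × (target rate / source rate) = 180180 × (60000/1001)/(25) = 180180 × 2400/1001 = 432000.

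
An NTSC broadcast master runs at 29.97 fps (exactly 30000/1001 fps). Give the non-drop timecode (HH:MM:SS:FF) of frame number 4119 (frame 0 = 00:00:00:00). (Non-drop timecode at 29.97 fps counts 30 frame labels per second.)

00:02:17:09

4119 ÷ 30 = 137 full seconds, remainder 9 frames.
137 s = 0 h 2 min 17 s.
Timecode: 00:02:17:09.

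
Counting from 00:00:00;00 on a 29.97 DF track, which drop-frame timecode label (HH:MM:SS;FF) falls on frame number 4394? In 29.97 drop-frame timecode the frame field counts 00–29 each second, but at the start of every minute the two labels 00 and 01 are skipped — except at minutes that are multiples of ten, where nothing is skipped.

00:02:26;18

Each 10-minute DF block holds 10 × 60 × 30 − 9 × 2 = 17982 frames. 4394 ÷ 17982 → 0 full blocks, remainder 4394.
Within the partial block the first minute is 1800 frames and each further minute 1798, so 2 further minute boundaries passed. Total skipped labels = 18 × 0 + 2 × 2 = 4.
Non-drop label index = 4394 + 4 = 4398; at 30 labels/s that is 00:02:26:18, i.e. DF 00:02:26;18.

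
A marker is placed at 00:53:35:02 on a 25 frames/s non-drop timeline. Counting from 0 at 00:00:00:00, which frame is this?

Total seconds to the label: (0 × 3600 + 53 × 60 + 35) = 3215.
Frame index = 3215 × 25 + 2 = 80377.

80377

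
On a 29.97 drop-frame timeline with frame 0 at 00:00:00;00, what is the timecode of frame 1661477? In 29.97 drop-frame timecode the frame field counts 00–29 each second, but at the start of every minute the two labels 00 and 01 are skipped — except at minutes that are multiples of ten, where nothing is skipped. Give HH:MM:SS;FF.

Each 10-minute DF block holds 10 × 60 × 30 − 9 × 2 = 17982 frames. 1661477 ÷ 17982 → 92 full blocks, remainder 7133.
Within the partial block the first minute is 1800 frames and each further minute 1798, so 3 further minute boundaries passed. Total skipped labels = 18 × 92 + 2 × 3 = 1662.
Non-drop label index = 1661477 + 1662 = 1663139; at 30 labels/s that is 15:23:57:29, i.e. DF 15:23:57;29.

15:23:57;29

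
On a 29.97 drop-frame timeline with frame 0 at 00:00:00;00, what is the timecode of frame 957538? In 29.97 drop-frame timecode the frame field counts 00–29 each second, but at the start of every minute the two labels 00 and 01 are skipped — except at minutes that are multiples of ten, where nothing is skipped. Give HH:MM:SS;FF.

08:52:29;26

Each 10-minute DF block holds 10 × 60 × 30 − 9 × 2 = 17982 frames. 957538 ÷ 17982 → 53 full blocks, remainder 4492.
Within the partial block the first minute is 1800 frames and each further minute 1798, so 2 further minute boundaries passed. Total skipped labels = 18 × 53 + 2 × 2 = 958.
Non-drop label index = 957538 + 958 = 958496; at 30 labels/s that is 08:52:29:26, i.e. DF 08:52:29;26.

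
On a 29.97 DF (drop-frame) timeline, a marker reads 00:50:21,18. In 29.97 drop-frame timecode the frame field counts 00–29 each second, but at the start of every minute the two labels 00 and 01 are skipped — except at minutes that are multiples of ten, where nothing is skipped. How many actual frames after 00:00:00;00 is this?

90558

Complete 10-minute blocks: 5, each 17982 frames → 89910.
Remaining 0 whole minutes in the current block: 0 frames.
Within the current minute: 21 × 30 + 18 = 648. Total = 89910 + 0 + 648 = 90558.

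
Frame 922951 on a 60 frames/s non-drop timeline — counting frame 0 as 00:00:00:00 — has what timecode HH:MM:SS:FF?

04:16:22:31

922951 ÷ 60 = 15382 full seconds, remainder 31 frames.
15382 s = 4 h 16 min 22 s.
Timecode: 04:16:22:31.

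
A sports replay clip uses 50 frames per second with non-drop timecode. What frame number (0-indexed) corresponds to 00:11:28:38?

frame 34438

Total seconds to the label: (0 × 3600 + 11 × 60 + 28) = 688.
Frame index = 688 × 50 + 38 = 34438.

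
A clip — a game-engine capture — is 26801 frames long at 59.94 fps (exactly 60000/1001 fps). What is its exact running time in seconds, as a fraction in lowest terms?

26827801/60000 seconds

Running time = 26801 ÷ (60000/1001) = 26801 × 1001/60000 = 26827801/60000 s.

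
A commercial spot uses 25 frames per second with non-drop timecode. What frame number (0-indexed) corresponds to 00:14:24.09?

Total seconds to the label: (0 × 3600 + 14 × 60 + 24) = 864.
Frame index = 864 × 25 + 9 = 21609.

frame 21609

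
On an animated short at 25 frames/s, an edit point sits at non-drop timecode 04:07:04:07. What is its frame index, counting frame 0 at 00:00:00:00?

frame 370607

Total seconds to the label: (4 × 3600 + 7 × 60 + 4) = 14824.
Frame index = 14824 × 25 + 7 = 370607.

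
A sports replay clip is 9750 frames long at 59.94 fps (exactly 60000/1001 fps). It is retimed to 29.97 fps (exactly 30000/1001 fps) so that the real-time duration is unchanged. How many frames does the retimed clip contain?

4875 frames

Target frames = source frames × (target rate / source rate) = 9750 × (30000/1001)/(60000/1001) = 9750 × 1/2 = 4875.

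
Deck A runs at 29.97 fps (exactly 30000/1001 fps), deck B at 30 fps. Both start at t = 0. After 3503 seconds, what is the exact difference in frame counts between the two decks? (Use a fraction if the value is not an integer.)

A emits 30000/1001 × 3503 = 105090000/1001 frames; B emits 30 × 3503 = 105090.
Difference = 105090/1001 frames (≈ 104.9850); B is ahead of A.

105090/1001 frames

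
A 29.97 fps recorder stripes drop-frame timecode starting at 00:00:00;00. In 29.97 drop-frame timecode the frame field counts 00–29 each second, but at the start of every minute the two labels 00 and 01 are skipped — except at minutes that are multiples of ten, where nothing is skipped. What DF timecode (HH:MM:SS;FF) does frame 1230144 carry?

11:24:05;26

Ten DF minutes hold 17982 frames, so frame 1230144 lies in block 68 (frames 1222776–1240757) with 7368 frames into that block.
The block's first minute is 1800 frames and the rest 1798 each; 7368 frames reaches minute 4, so 68 × 18 + 4 × 2 = 1232 labels have been skipped so far.
Adding those back, label number 1230144 + 1232 = 1231376 at 30 labels/s is 41045 s + 26 f = 11 h 24 min 5 s frame 26, i.e. 11:24:05;26.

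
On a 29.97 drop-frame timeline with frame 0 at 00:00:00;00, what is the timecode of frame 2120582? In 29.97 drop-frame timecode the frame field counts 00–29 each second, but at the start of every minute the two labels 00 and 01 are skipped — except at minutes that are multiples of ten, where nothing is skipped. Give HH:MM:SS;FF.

19:39:16;26

Each 10-minute DF block holds 10 × 60 × 30 − 9 × 2 = 17982 frames. 2120582 ÷ 17982 → 117 full blocks, remainder 16688.
Within the partial block the first minute is 1800 frames and each further minute 1798, so 9 further minute boundaries passed. Total skipped labels = 18 × 117 + 2 × 9 = 2124.
Non-drop label index = 2120582 + 2124 = 2122706; at 30 labels/s that is 19:39:16:26, i.e. DF 19:39:16;26.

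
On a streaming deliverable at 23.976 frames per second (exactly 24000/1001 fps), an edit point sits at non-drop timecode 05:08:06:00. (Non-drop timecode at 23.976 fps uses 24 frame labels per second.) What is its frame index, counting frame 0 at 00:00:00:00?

Total seconds to the label: (5 × 3600 + 8 × 60 + 6) = 18486.
Frame index = 18486 × 24 + 0 = 443664.

frame 443664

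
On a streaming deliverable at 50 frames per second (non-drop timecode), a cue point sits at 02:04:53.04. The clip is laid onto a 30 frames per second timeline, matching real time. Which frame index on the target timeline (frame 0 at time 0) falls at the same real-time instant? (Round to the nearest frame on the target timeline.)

frame 224792

Source frame index: (2×3600 + 4×60 + 53) × 50 + 4 = 374654.
Real time: 374654 / (50) = 187327/25 s.
Target frame: (187327/25) × (30) = 1123962/5 ≈ 224792.400 → 224792.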